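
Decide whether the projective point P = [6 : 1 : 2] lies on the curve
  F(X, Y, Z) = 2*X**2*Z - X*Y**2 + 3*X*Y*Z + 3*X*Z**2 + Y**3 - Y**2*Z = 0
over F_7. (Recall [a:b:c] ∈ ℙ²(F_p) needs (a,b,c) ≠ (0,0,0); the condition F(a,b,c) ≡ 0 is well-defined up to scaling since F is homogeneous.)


F(6,1,2) ≡ 0 (mod 7); P is on the curve.

Evaluate F(6, 1, 2) term-by-term (mod 7).
  2*X**2*Z ↦ 2·36·1·2 = 144
  -X*Y**2 ↦ -1·6·1·1 = -6
  3*X*Y*Z ↦ 3·6·1·2 = 36
  3*X*Z**2 ↦ 3·6·1·4 = 72
  Y**3 ↦ 1·1·1·1 = 1
  -Y**2*Z ↦ -1·1·1·2 = -2
Sum: F(6, 1, 2) = (144) + (-6) + (36) + (72) + (1) + (-2) = 245.
Reducing mod 7: 245 ≡ 0 (mod 7).
Since F(a, b, c) ≡ 0 (mod 7), P lies on the curve.


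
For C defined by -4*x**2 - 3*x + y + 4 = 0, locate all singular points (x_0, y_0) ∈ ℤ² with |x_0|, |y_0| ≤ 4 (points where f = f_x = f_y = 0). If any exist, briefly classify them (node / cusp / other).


No singular points in the scanned grid; C is smooth there.

Compute partial derivatives:
  f_x = -8*x - 3.
  f_y = 1.
f_y = 1 is a nonzero constant, so f_y never vanishes: no point (x, y) can satisfy f = f_x = f_y = 0. In particular no (x, y) ∈ {−4, ..., 4}² is singular; the curve is smooth.


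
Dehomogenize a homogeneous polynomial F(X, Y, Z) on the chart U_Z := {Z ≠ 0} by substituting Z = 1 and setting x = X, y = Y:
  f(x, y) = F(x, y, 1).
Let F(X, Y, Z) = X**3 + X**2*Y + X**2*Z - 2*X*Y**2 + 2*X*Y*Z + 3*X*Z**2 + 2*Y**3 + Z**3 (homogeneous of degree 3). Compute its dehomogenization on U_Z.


f(x, y) = x**3 + x**2*y + x**2 - 2*x*y**2 + 2*x*y + 3*x + 2*y**3 + 1

On U_Z we set Z = 1. Each monomial c·X^i·Y^j·Z^k in F becomes c·x^i·y^j·1^k = c·x^i·y^j.
Substituting Z = 1: F(X, Y, 1) = x**3 + x**2*y + x**2 - 2*x*y**2 + 2*x*y + 3*x + 2*y**3 + 1.
Note: deg(f) ≤ deg(F) = 3; strict inequality happens when F is divisible by Z (lost terms).


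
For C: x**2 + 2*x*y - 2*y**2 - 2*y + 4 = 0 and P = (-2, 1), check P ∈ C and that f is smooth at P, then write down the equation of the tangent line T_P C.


Tangent line at P: -2*x - 10*y + 6 = 0.

Step 1: f(-2, 1) = 0, so P lies on C.
Step 2: partial derivatives
  f_x(x, y) = 2*x + 2*y, f_y(x, y) = 2*x - 4*y - 2.
  f_x(P) = -2, f_y(P) = -10 (gradient nonzero, so P is smooth).
Step 3: tangent line at P: -2·(x − -2) + -10·(y − 1) = 0.
Expanding: -2*x - 10*y + 6 = 0.


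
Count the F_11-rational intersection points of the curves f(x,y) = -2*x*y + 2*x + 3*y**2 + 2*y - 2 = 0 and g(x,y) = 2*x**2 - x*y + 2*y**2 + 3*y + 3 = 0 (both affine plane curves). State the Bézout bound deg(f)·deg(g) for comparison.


Common zeros: {(10, 8)}; count = 1; Bézout bound = 4.

deg(f) = 2, deg(g) = 2, so Bézout bound = 4.
Scan x ∈ F_11. For each x, list the y ∈ F_11 with f(x, y) ≡ 0 and those with g(x, y) ≡ 0 (mod 11); the common zeros in that column are the intersection.
  x = 0: f ≡ 0 at y ∈ ∅; g ≡ 0 at y ∈ ∅; common: ∅.
  x = 1: f ≡ 0 at y ∈ {0}; g ≡ 0 at y ∈ ∅; common: ∅.
  x = 2: f ≡ 0 at y ∈ ∅; g ≡ 0 at y ∈ {0, 5}; common: ∅.
  x = 3: f ≡ 0 at y ∈ {6, 10}; g ≡ 0 at y ∈ ∅; common: ∅.
  x = 4: f ≡ 0 at y ∈ ∅; g ≡ 0 at y ∈ ∅; common: ∅.
  x = 5: f ≡ 0 at y ∈ {3, 7}; g ≡ 0 at y ∈ {4, 8}; common: ∅.
  x = 6: f ≡ 0 at y ∈ ∅; g ≡ 0 at y ∈ {2, 5}; common: ∅.
  x = 7: f ≡ 0 at y ∈ {2}; g ≡ 0 at y ∈ {1}; common: ∅.
  x = 8: f ≡ 0 at y ∈ ∅; g ≡ 0 at y ∈ {4}; common: ∅.
  x = 9: f ≡ 0 at y ∈ {4, 5}; g ≡ 0 at y ∈ {0, 3}; common: ∅.
  x = 10: f ≡ 0 at y ∈ {8, 9}; g ≡ 0 at y ∈ {1, 8}; common: {8}.
Collecting: common zeros = {(10, 8)}, so the count is 1.
Comparison with the Bézout bound: 1 ≤ 4 = deg(f)·deg(g), as expected for curves with no common component (the affine F_11-count falls short of the bound because intersections may lie at infinity, over extension fields, or carry multiplicity).


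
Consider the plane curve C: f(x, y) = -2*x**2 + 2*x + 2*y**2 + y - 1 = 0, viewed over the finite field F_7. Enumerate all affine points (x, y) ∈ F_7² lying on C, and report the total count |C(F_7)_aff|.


Affine F_7-points: {(0, 4), (0, 6), (1, 4), (1, 6), (3, 5), (5, 5)}; count = 6.

For each of the 49 pairs (x, y) ∈ F_7², evaluate f(x, y) mod 7. Record the zeros.
  x = 0: [0↦6, 1↦2, 2↦2, 3↦6, 4↦0, 5↦5, 6↦0]  zeros at y ∈ {4, 6}
  x = 1: [0↦6, 1↦2, 2↦2, 3↦6, 4↦0, 5↦5, 6↦0]  zeros at y ∈ {4, 6}
  x = 2: [0↦2, 1↦5, 2↦5, 3↦2, 4↦3, 5↦1, 6↦3]  zeros at y ∈ ∅
  x = 3: [0↦1, 1↦4, 2↦4, 3↦1, 4↦2, 5↦0, 6↦2]  zeros at y ∈ {5}
  x = 4: [0↦3, 1↦6, 2↦6, 3↦3, 4↦4, 5↦2, 6↦4]  zeros at y ∈ ∅
  x = 5: [0↦1, 1↦4, 2↦4, 3↦1, 4↦2, 5↦0, 6↦2]  zeros at y ∈ {5}
  x = 6: [0↦2, 1↦5, 2↦5, 3↦2, 4↦3, 5↦1, 6↦3]  zeros at y ∈ ∅
Collecting zeros: affine points = {(0, 4), (0, 6), (1, 4), (1, 6), (3, 5), (5, 5)}.
Total count |C(F_7)_aff| = 6.


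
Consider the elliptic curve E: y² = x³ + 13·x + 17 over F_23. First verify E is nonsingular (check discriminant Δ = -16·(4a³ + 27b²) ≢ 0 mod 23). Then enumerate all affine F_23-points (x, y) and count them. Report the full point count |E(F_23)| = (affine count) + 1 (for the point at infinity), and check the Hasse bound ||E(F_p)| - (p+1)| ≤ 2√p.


Affine points = {(1, 10), (1, 13), (4, 8), (4, 15), (5, 0), (6, 9), (6, 14), (8, 9), (8, 14), (9, 9), (9, 14), (19, 4), (19, 19), (21, 11), (21, 12), (22, 7), (22, 16)}; affine count = 17; |E(F_23)| = 18.

Discriminant check: Δ ∝ 4a³ + 27b² = 4·13³ + 27·17² = 4·2197 + 27·289 ≡ 8 (mod 23). Nonzero ⇒ E is nonsingular.
For each x ∈ F_23, compute rhs = x³ + 13·x + 17 mod 23, then count y ∈ F_23 with y² ≡ rhs.
  x = 0: rhs = 17, matching y values: none (0 points).
  x = 1: rhs = 8, matching y values: 10, 13 (2 points).
  x = 2: rhs = 5, matching y values: none (0 points).
  x = 3: rhs = 14, matching y values: none (0 points).
  x = 4: rhs = 18, matching y values: 8, 15 (2 points).
  x = 5: rhs = 0, matching y values: 0 (1 points).
  x = 6: rhs = 12, matching y values: 9, 14 (2 points).
  x = 7: rhs = 14, matching y values: none (0 points).
  x = 8: rhs = 12, matching y values: 9, 14 (2 points).
  x = 9: rhs = 12, matching y values: 9, 14 (2 points).
  x = 10: rhs = 20, matching y values: none (0 points).
  x = 11: rhs = 19, matching y values: none (0 points).
  x = 12: rhs = 15, matching y values: none (0 points).
  x = 13: rhs = 14, matching y values: none (0 points).
  x = 14: rhs = 22, matching y values: none (0 points).
  x = 15: rhs = 22, matching y values: none (0 points).
  x = 16: rhs = 20, matching y values: none (0 points).
  x = 17: rhs = 22, matching y values: none (0 points).
  x = 18: rhs = 11, matching y values: none (0 points).
  x = 19: rhs = 16, matching y values: 4, 19 (2 points).
  x = 20: rhs = 20, matching y values: none (0 points).
  x = 21: rhs = 6, matching y values: 11, 12 (2 points).
  x = 22: rhs = 3, matching y values: 7, 16 (2 points).
Total affine count: 17.
Full point count |E(F_23)| = 17 + 1 = 18.
Hasse bound: |18 − (23+1)| = |-6| = 6 ≤ 2√23 ≈ 9.5917 ✓.


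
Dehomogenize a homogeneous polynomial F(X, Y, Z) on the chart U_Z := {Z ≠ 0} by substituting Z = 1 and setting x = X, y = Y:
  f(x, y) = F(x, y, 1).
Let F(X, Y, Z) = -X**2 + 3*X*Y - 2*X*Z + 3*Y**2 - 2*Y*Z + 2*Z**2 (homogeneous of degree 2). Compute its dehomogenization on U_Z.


f(x, y) = -x**2 + 3*x*y - 2*x + 3*y**2 - 2*y + 2

On U_Z we set Z = 1. Each monomial c·X^i·Y^j·Z^k in F becomes c·x^i·y^j·1^k = c·x^i·y^j.
Substituting Z = 1: F(X, Y, 1) = -x**2 + 3*x*y - 2*x + 3*y**2 - 2*y + 2.
Note: deg(f) ≤ deg(F) = 2; strict inequality happens when F is divisible by Z (lost terms).


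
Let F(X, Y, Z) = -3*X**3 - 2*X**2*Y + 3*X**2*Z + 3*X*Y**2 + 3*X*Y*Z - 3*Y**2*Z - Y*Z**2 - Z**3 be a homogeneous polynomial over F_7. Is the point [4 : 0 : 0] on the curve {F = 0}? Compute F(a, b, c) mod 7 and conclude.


F(4,0,0) ≡ 4 (mod 7); P is NOT on the curve.

Evaluate F(4, 0, 0) term-by-term (mod 7).
  -3*X**3 ↦ -3·64·1·1 = -192
  -2*X**2*Y ↦ -2·16·0·1 = 0
  3*X**2*Z ↦ 3·16·1·0 = 0
  3*X*Y**2 ↦ 3·4·0·1 = 0
  3*X*Y*Z ↦ 3·4·0·0 = 0
  -3*Y**2*Z ↦ -3·1·0·0 = 0
  -Y*Z**2 ↦ -1·1·0·0 = 0
  -Z**3 ↦ -1·1·1·0 = 0
Sum: F(4, 0, 0) = (-192) + (0) + (0) + (0) + (0) + (0) + (0) + (0) = -192.
Reducing mod 7: -192 ≡ 4 (mod 7).
Since F(a, b, c) ≡ 4 ≠ 0 (mod 7), P does NOT lie on the curve.


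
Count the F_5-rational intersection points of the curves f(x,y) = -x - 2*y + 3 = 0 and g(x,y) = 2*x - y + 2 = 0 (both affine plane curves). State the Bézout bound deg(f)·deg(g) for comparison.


Common zeros: ∅; count = 0; Bézout bound = 1.

deg(f) = 1, deg(g) = 1, so Bézout bound = 1.
Scan x ∈ F_5. For each x, list the y ∈ F_5 with f(x, y) ≡ 0 and those with g(x, y) ≡ 0 (mod 5); the common zeros in that column are the intersection.
  x = 0: f ≡ 0 at y ∈ {4}; g ≡ 0 at y ∈ {2}; common: ∅.
  x = 1: f ≡ 0 at y ∈ {1}; g ≡ 0 at y ∈ {4}; common: ∅.
  x = 2: f ≡ 0 at y ∈ {3}; g ≡ 0 at y ∈ {1}; common: ∅.
  x = 3: f ≡ 0 at y ∈ {0}; g ≡ 0 at y ∈ {3}; common: ∅.
  x = 4: f ≡ 0 at y ∈ {2}; g ≡ 0 at y ∈ {0}; common: ∅.
Collecting: common zeros = ∅, so the count is 0.
Comparison with the Bézout bound: 0 ≤ 1 = deg(f)·deg(g), as expected for curves with no common component (the affine F_5-count falls short of the bound because intersections may lie at infinity, over extension fields, or carry multiplicity).


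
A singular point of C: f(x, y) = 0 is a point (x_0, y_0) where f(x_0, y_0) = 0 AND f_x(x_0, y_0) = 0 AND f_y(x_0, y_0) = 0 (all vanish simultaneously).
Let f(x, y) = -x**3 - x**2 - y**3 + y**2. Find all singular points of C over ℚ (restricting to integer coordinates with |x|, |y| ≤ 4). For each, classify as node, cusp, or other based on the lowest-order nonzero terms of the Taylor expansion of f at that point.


Singular points: {(0, 0)}; classification: node.

Compute partial derivatives:
  f_x = -3*x**2 - 2*x.
  f_y = -3*y**2 + 2*y.
Scan x_0 ∈ {−4, ..., 4}. For each x_0, f_y(x_0, y) is a polynomial in y; find its integer roots y ∈ {−4, ..., 4}, then test f_x and f at those candidates.
  x = -4: f_y(-4, y) = -3*y**2 + 2*y; vanishes at y ∈ {0}. (-4, 0): f_x = -40 ≠ 0.
  x = -3: f_y(-3, y) = -3*y**2 + 2*y; vanishes at y ∈ {0}. (-3, 0): f_x = -21 ≠ 0.
  x = -2: f_y(-2, y) = -3*y**2 + 2*y; vanishes at y ∈ {0}. (-2, 0): f_x = -8 ≠ 0.
  x = -1: f_y(-1, y) = -3*y**2 + 2*y; vanishes at y ∈ {0}. (-1, 0): f_x = -1 ≠ 0.
  x = 0: f_y(0, y) = -3*y**2 + 2*y; vanishes at y ∈ {0}. (0, 0): f_x = 0, f = 0 — SINGULAR.
  x = 1: f_y(1, y) = -3*y**2 + 2*y; vanishes at y ∈ {0}. (1, 0): f_x = -5 ≠ 0.
  x = 2: f_y(2, y) = -3*y**2 + 2*y; vanishes at y ∈ {0}. (2, 0): f_x = -16 ≠ 0.
  x = 3: f_y(3, y) = -3*y**2 + 2*y; vanishes at y ∈ {0}. (3, 0): f_x = -33 ≠ 0.
  x = 4: f_y(4, y) = -3*y**2 + 2*y; vanishes at y ∈ {0}. (4, 0): f_x = -56 ≠ 0.
Only singular point on the grid: (0, 0).
Classify: substitute x = 0 + u, y = 0 + v and expand: f = -u**3 - u**2 - v**3 + v**2.
No constant or linear terms (consistent with a singular point). Quadratic part: -u**2 + v**2. Cubic part: -u**3 - v**3.
The quadratic part v**2 - u**2 = (v − u)(v + u) splits into two distinct linear factors, so there are two distinct tangent lines y − 0 = ±(x − 0) — this is a node (ordinary double point).
Classification: node.


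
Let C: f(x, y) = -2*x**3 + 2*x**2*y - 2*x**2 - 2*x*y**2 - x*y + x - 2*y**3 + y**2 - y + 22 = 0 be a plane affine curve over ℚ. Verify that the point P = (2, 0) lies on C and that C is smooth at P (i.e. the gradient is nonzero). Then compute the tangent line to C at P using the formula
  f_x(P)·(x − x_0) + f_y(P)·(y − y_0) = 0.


Tangent line at P: -31*x + 5*y + 62 = 0.

Step 1: f(2, 0) = 0, so P lies on C.
Step 2: partial derivatives
  f_x(x, y) = -6*x**2 + 4*x*y - 4*x - 2*y**2 - y + 1, f_y(x, y) = 2*x**2 - 4*x*y - x - 6*y**2 + 2*y - 1.
  f_x(P) = -31, f_y(P) = 5 (gradient nonzero, so P is smooth).
Step 3: tangent line at P: -31·(x − 2) + 5·(y − 0) = 0.
Expanding: -31*x + 5*y + 62 = 0.


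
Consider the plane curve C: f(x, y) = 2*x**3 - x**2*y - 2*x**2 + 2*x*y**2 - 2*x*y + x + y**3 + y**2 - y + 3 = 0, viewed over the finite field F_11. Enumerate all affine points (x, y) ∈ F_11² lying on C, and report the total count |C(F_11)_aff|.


Affine F_11-points: {(2, 4), (3, 4), (3, 7), (4, 1), (6, 6), (7, 1), (8, 8), (9, 4), (9, 5)}; count = 9.

For each of the 121 pairs (x, y) ∈ F_11², evaluate f(x, y) mod 11. Record the zeros.
  x = 0: [0↦3, 1↦4, 2↦2, 3↦3, 4↦2, 5↦5, 6↦7, 7↦3, 8↦10, 9↦1, 10↦4]  zeros at y ∈ ∅
  x = 1: [0↦4, 1↦4, 2↦5, 3↦2, 4↦1, 5↦8, 6↦7, 7↦4, 8↦5, 9↦5, 10↦10]  zeros at y ∈ ∅
  x = 2: [0↦2, 1↦10, 2↦1, 3↦3, 4↦0, 5↦9, 6↦3, 7↦10, 8↦3, 9↦10, 10↦4]  zeros at y ∈ {4}
  x = 3: [0↦9, 1↦1, 2↦2, 3↦7, 4↦0, 5↦9, 6↦7, 7↦0, 8↦5, 9↦6, 10↦9]  zeros at y ∈ {4, 7}
  x = 4: [0↦4, 1↦0, 2↦9, 3↦4, 4↦2, 5↦9, 6↦9, 7↦8, 8↦1, 9↦5, 10↦4]  zeros at y ∈ {1}
  x = 5: [0↦10, 1↦8, 2↦1, 3↦6, 4↦7, 5↦10, 6↦10, 7↦2, 8↦3, 9↦8, 10↦1]  zeros at y ∈ ∅
  x = 6: [0↦6, 1↦4, 2↦1, 3↦3, 4↦5, 5↦2, 6↦0, 7↦5, 8↦1, 9↦5, 10↦1]  zeros at y ∈ {6}
  x = 7: [0↦4, 1↦0, 2↦10, 3↦7, 4↦8, 5↦8, 6↦2, 7↦7, 8↦7, 9↦8, 10↦5]  zeros at y ∈ {1}
  x = 8: [0↦5, 1↦8, 2↦7, 3↦8, 4↦6, 5↦7, 6↦6, 7↦9, 8↦0, 9↦7, 10↦3]  zeros at y ∈ {8}
  x = 9: [0↦10, 1↦7, 2↦4, 3↦7, 4↦0, 5↦0, 6↦2, 7↦1, 8↦3, 9↦3, 10↦7]  zeros at y ∈ {4, 5}
  x = 10: [0↦9, 1↦9, 2↦2, 3↦5, 4↦2, 5↦10, 6↦2, 7↦6, 8↦6, 9↦8, 10↦7]  zeros at y ∈ ∅
Collecting zeros: affine points = {(2, 4), (3, 4), (3, 7), (4, 1), (6, 6), (7, 1), (8, 8), (9, 4), (9, 5)}.
Total count |C(F_11)_aff| = 9.


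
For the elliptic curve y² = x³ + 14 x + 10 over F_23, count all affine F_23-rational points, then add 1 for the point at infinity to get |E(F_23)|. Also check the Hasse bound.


Affine points = {(1, 5), (1, 18), (2, 0), (8, 6), (8, 17), (10, 0), (11, 0), (14, 11), (14, 12), (16, 11), (16, 12), (17, 3), (17, 20), (22, 8), (22, 15)}; affine count = 15; |E(F_23)| = 16.

Discriminant check: Δ ∝ 4a³ + 27b² = 4·14³ + 27·10² = 4·2744 + 27·100 ≡ 14 (mod 23). Nonzero ⇒ E is nonsingular.
For each x ∈ F_23, compute rhs = x³ + 14·x + 10 mod 23, then count y ∈ F_23 with y² ≡ rhs.
  x = 0: rhs = 10, matching y values: none (0 points).
  x = 1: rhs = 2, matching y values: 5, 18 (2 points).
  x = 2: rhs = 0, matching y values: 0 (1 points).
  x = 3: rhs = 10, matching y values: none (0 points).
  x = 4: rhs = 15, matching y values: none (0 points).
  x = 5: rhs = 21, matching y values: none (0 points).
  x = 6: rhs = 11, matching y values: none (0 points).
  x = 7: rhs = 14, matching y values: none (0 points).
  x = 8: rhs = 13, matching y values: 6, 17 (2 points).
  x = 9: rhs = 14, matching y values: none (0 points).
  x = 10: rhs = 0, matching y values: 0 (1 points).
  x = 11: rhs = 0, matching y values: 0 (1 points).
  x = 12: rhs = 20, matching y values: none (0 points).
  x = 13: rhs = 20, matching y values: none (0 points).
  x = 14: rhs = 6, matching y values: 11, 12 (2 points).
  x = 15: rhs = 7, matching y values: none (0 points).
  x = 16: rhs = 6, matching y values: 11, 12 (2 points).
  x = 17: rhs = 9, matching y values: 3, 20 (2 points).
  x = 18: rhs = 22, matching y values: none (0 points).
  x = 19: rhs = 5, matching y values: none (0 points).
  x = 20: rhs = 10, matching y values: none (0 points).
  x = 21: rhs = 20, matching y values: none (0 points).
  x = 22: rhs = 18, matching y values: 8, 15 (2 points).
Total affine count: 15.
Full point count |E(F_23)| = 15 + 1 = 16.
Hasse bound: |16 − (23+1)| = |-8| = 8 ≤ 2√23 ≈ 9.5917 ✓.


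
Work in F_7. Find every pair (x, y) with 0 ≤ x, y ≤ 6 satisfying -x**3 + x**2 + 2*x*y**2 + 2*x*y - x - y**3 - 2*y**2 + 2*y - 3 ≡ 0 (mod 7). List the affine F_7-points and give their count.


Affine F_7-points: {(0, 3), (0, 4), (0, 5), (1, 6), (2, 3), (3, 2), (6, 0), (6, 3)}; count = 8.

For each of the 49 pairs (x, y) ∈ F_7², evaluate f(x, y) mod 7. Record the zeros.
  x = 0: [0↦4, 1↦3, 2↦6, 3↦0, 4↦0, 5↦0, 6↦1]  zeros at y ∈ {3, 4, 5}
  x = 1: [0↦3, 1↦6, 2↦3, 3↦2, 4↦4, 5↦3, 6↦0]  zeros at y ∈ {6}
  x = 2: [0↦5, 1↦5, 2↦3, 3↦0, 4↦4, 5↦2, 6↦2]  zeros at y ∈ {3}
  x = 3: [0↦4, 1↦1, 2↦0, 3↦2, 4↦1, 5↦5, 6↦1]  zeros at y ∈ {2}
  x = 4: [0↦1, 1↦2, 2↦2, 3↦2, 4↦3, 5↦6, 6↦5]  zeros at y ∈ ∅
  x = 5: [0↦4, 1↦2, 2↦3, 3↦1, 4↦4, 5↦6, 6↦1]  zeros at y ∈ ∅
  x = 6: [0↦0, 1↦2, 2↦4, 3↦0, 4↦5, 5↦6, 6↦4]  zeros at y ∈ {0, 3}
Collecting zeros: affine points = {(0, 3), (0, 4), (0, 5), (1, 6), (2, 3), (3, 2), (6, 0), (6, 3)}.
Total count |C(F_7)_aff| = 8.


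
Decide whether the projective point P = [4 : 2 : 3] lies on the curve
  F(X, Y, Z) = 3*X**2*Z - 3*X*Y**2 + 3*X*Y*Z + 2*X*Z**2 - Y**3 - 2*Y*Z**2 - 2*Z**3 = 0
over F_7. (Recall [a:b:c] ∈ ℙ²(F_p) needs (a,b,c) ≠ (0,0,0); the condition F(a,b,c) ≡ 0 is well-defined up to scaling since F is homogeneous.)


F(4,2,3) ≡ 2 (mod 7); P is NOT on the curve.

Evaluate F(4, 2, 3) term-by-term (mod 7).
  3*X**2*Z ↦ 3·16·1·3 = 144
  -3*X*Y**2 ↦ -3·4·4·1 = -48
  3*X*Y*Z ↦ 3·4·2·3 = 72
  2*X*Z**2 ↦ 2·4·1·9 = 72
  -Y**3 ↦ -1·1·8·1 = -8
  -2*Y*Z**2 ↦ -2·1·2·9 = -36
  -2*Z**3 ↦ -2·1·1·27 = -54
Sum: F(4, 2, 3) = (144) + (-48) + (72) + (72) + (-8) + (-36) + (-54) = 142.
Reducing mod 7: 142 ≡ 2 (mod 7).
Since F(a, b, c) ≡ 2 ≠ 0 (mod 7), P does NOT lie on the curve.


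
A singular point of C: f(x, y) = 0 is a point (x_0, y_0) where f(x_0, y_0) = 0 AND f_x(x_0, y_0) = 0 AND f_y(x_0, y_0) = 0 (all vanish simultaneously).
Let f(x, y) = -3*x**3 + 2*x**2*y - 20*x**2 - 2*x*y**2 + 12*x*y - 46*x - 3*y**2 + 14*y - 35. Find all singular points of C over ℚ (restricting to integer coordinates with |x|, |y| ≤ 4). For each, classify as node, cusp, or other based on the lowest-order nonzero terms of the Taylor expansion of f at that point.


Singular points: {(-2, 1)}; classification: cusp.

Compute partial derivatives:
  f_x = -9*x**2 + 4*x*y - 40*x - 2*y**2 + 12*y - 46.
  f_y = 2*x**2 - 4*x*y + 12*x - 6*y + 14.
Scan x_0 ∈ {−4, ..., 4}. For each x_0, f_y(x_0, y) is a polynomial in y; find its integer roots y ∈ {−4, ..., 4}, then test f_x and f at those candidates.
  x = -4: f_y(-4, y) = 10*y - 2; no integer root y with |y| ≤ 4.
  x = -3: f_y(-3, y) = 6*y - 4; no integer root y with |y| ≤ 4.
  x = -2: f_y(-2, y) = 2*y - 2; vanishes at y ∈ {1}. (-2, 1): f_x = 0, f = 0 — SINGULAR.
  x = -1: f_y(-1, y) = 4 - 2*y; vanishes at y ∈ {2}. (-1, 2): f_x = -7 ≠ 0.
  x = 0: f_y(0, y) = 14 - 6*y; no integer root y with |y| ≤ 4.
  x = 1: f_y(1, y) = 28 - 10*y; no integer root y with |y| ≤ 4.
  x = 2: f_y(2, y) = 46 - 14*y; no integer root y with |y| ≤ 4.
  x = 3: f_y(3, y) = 68 - 18*y; no integer root y with |y| ≤ 4.
  x = 4: f_y(4, y) = 94 - 22*y; no integer root y with |y| ≤ 4.
Only singular point on the grid: (-2, 1).
Classify: substitute x = -2 + u, y = 1 + v and expand: f = -3*u**3 + 2*u**2*v - 2*u*v**2 + v**2.
No constant or linear terms (consistent with a singular point). Quadratic part: v**2. Cubic part: -3*u**3 + 2*u**2*v - 2*u*v**2.
The quadratic part v**2 is a perfect square, so there is a single (double) tangent line v = 0, i.e. y = 1. Restricting the cubic part to that line (v = 0) leaves -3*u**3 ≠ 0, so f is not divisible by v and the branch is v² ≈ 3*u**3 to lowest order — this is a cusp.
Classification: cusp.


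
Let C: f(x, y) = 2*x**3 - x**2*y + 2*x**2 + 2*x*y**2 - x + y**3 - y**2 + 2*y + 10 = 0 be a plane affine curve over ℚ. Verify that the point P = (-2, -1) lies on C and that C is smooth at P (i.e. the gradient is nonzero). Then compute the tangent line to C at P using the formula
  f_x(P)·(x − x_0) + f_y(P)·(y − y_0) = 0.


Tangent line at P: 13*x + 11*y + 37 = 0.

Step 1: f(-2, -1) = 0, so P lies on C.
Step 2: partial derivatives
  f_x(x, y) = 6*x**2 - 2*x*y + 4*x + 2*y**2 - 1, f_y(x, y) = -x**2 + 4*x*y + 3*y**2 - 2*y + 2.
  f_x(P) = 13, f_y(P) = 11 (gradient nonzero, so P is smooth).
Step 3: tangent line at P: 13·(x − -2) + 11·(y − -1) = 0.
Expanding: 13*x + 11*y + 37 = 0.


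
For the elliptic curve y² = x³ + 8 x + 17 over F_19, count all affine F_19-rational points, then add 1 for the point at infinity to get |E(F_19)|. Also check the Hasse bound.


Affine points = {(0, 6), (0, 13), (1, 8), (1, 11), (3, 7), (3, 12), (5, 7), (5, 12), (7, 6), (7, 13), (8, 2), (8, 17), (9, 1), (9, 18), (11, 7), (11, 12), (12, 6), (12, 13), (13, 0), (14, 2), (14, 17), (15, 4), (15, 15), (16, 2), (16, 17)}; affine count = 25; |E(F_19)| = 26.

Discriminant check: Δ ∝ 4a³ + 27b² = 4·8³ + 27·17² = 4·512 + 27·289 ≡ 9 (mod 19). Nonzero ⇒ E is nonsingular.
For each x ∈ F_19, compute rhs = x³ + 8·x + 17 mod 19, then count y ∈ F_19 with y² ≡ rhs.
  x = 0: rhs = 17, matching y values: 6, 13 (2 points).
  x = 1: rhs = 7, matching y values: 8, 11 (2 points).
  x = 2: rhs = 3, matching y values: none (0 points).
  x = 3: rhs = 11, matching y values: 7, 12 (2 points).
  x = 4: rhs = 18, matching y values: none (0 points).
  x = 5: rhs = 11, matching y values: 7, 12 (2 points).
  x = 6: rhs = 15, matching y values: none (0 points).
  x = 7: rhs = 17, matching y values: 6, 13 (2 points).
  x = 8: rhs = 4, matching y values: 2, 17 (2 points).
  x = 9: rhs = 1, matching y values: 1, 18 (2 points).
  x = 10: rhs = 14, matching y values: none (0 points).
  x = 11: rhs = 11, matching y values: 7, 12 (2 points).
  x = 12: rhs = 17, matching y values: 6, 13 (2 points).
  x = 13: rhs = 0, matching y values: 0 (1 points).
  x = 14: rhs = 4, matching y values: 2, 17 (2 points).
  x = 15: rhs = 16, matching y values: 4, 15 (2 points).
  x = 16: rhs = 4, matching y values: 2, 17 (2 points).
  x = 17: rhs = 12, matching y values: none (0 points).
  x = 18: rhs = 8, matching y values: none (0 points).
Total affine count: 25.
Full point count |E(F_19)| = 25 + 1 = 26.
Hasse bound: |26 − (19+1)| = |6| = 6 ≤ 2√19 ≈ 8.7178 ✓.


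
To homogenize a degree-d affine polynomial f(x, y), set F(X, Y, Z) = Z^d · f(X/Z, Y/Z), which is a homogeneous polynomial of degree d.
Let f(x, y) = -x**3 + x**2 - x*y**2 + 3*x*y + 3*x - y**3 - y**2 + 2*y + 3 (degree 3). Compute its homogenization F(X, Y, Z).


F(X, Y, Z) = -X**3 + X**2*Z - X*Y**2 + 3*X*Y*Z + 3*X*Z**2 - Y**3 - Y**2*Z + 2*Y*Z**2 + 3*Z**3

deg(f) = 3.
Substitute x = X/Z, y = Y/Z into f, then multiply by Z^3.
  monomial -1·x^3·y^0 ↦ -1·X^3·Y^0·Z^0.
  monomial 1·x^2·y^0 ↦ 1·X^2·Y^0·Z^1.
  monomial -1·x^1·y^2 ↦ -1·X^1·Y^2·Z^0.
  monomial 3·x^1·y^1 ↦ 3·X^1·Y^1·Z^1.
  monomial 3·x^1·y^0 ↦ 3·X^1·Y^0·Z^2.
  monomial -1·x^0·y^3 ↦ -1·X^0·Y^3·Z^0.
  monomial -1·x^0·y^2 ↦ -1·X^0·Y^2·Z^1.
  monomial 2·x^0·y^1 ↦ 2·X^0·Y^1·Z^2.
  monomial 3·x^0·y^0 ↦ 3·X^0·Y^0·Z^3.
Collecting: F(X, Y, Z) = -X**3 + X**2*Z - X*Y**2 + 3*X*Y*Z + 3*X*Z**2 - Y**3 - Y**2*Z + 2*Y*Z**2 + 3*Z**3.


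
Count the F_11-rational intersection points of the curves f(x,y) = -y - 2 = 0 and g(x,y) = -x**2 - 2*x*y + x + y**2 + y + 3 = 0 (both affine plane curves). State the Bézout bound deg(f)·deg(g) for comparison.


Common zeros: {(2, 9), (3, 9)}; count = 2; Bézout bound = 2.

deg(f) = 1, deg(g) = 2, so Bézout bound = 2.
Scan x ∈ F_11. For each x, list the y ∈ F_11 with f(x, y) ≡ 0 and those with g(x, y) ≡ 0 (mod 11); the common zeros in that column are the intersection.
  x = 0: f ≡ 0 at y ∈ {9}; g ≡ 0 at y ∈ {5}; common: ∅.
  x = 1: f ≡ 0 at y ∈ {9}; g ≡ 0 at y ∈ {6}; common: ∅.
  x = 2: f ≡ 0 at y ∈ {9}; g ≡ 0 at y ∈ {5, 9}; common: {9}.
  x = 3: f ≡ 0 at y ∈ {9}; g ≡ 0 at y ∈ {7, 9}; common: {9}.
  x = 4: f ≡ 0 at y ∈ {9}; g ≡ 0 at y ∈ ∅; common: ∅.
  x = 5: f ≡ 0 at y ∈ {9}; g ≡ 0 at y ∈ ∅; common: ∅.
  x = 6: f ≡ 0 at y ∈ {9}; g ≡ 0 at y ∈ {4, 7}; common: ∅.
  x = 7: f ≡ 0 at y ∈ {9}; g ≡ 0 at y ∈ ∅; common: ∅.
  x = 8: f ≡ 0 at y ∈ {9}; g ≡ 0 at y ∈ ∅; common: ∅.
  x = 9: f ≡ 0 at y ∈ {9}; g ≡ 0 at y ∈ {2, 4}; common: ∅.
  x = 10: f ≡ 0 at y ∈ {9}; g ≡ 0 at y ∈ {2, 6}; common: ∅.
Collecting: common zeros = {(2, 9), (3, 9)}, so the count is 2.
Comparison with the Bézout bound: 2 ≤ 2 = deg(f)·deg(g), as expected for curves with no common component (the bound is attained).


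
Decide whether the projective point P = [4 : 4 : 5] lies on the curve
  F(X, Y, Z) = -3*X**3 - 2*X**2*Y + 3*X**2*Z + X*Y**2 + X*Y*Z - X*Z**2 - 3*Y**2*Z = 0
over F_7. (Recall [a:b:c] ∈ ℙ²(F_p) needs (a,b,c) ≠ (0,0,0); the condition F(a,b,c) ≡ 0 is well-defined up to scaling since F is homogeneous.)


F(4,4,5) ≡ 4 (mod 7); P is NOT on the curve.

Evaluate F(4, 4, 5) term-by-term (mod 7).
  -3*X**3 ↦ -3·64·1·1 = -192
  -2*X**2*Y ↦ -2·16·4·1 = -128
  3*X**2*Z ↦ 3·16·1·5 = 240
  X*Y**2 ↦ 1·4·16·1 = 64
  X*Y*Z ↦ 1·4·4·5 = 80
  -X*Z**2 ↦ -1·4·1·25 = -100
  -3*Y**2*Z ↦ -3·1·16·5 = -240
Sum: F(4, 4, 5) = (-192) + (-128) + (240) + (64) + (80) + (-100) + (-240) = -276.
Reducing mod 7: -276 ≡ 4 (mod 7).
Since F(a, b, c) ≡ 4 ≠ 0 (mod 7), P does NOT lie on the curve.


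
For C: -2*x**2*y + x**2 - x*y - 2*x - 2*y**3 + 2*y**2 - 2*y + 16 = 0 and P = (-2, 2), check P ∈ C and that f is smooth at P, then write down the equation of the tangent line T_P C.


Tangent line at P: 8*x - 24*y + 64 = 0.

Step 1: f(-2, 2) = 0, so P lies on C.
Step 2: partial derivatives
  f_x(x, y) = -4*x*y + 2*x - y - 2, f_y(x, y) = -2*x**2 - x - 6*y**2 + 4*y - 2.
  f_x(P) = 8, f_y(P) = -24 (gradient nonzero, so P is smooth).
Step 3: tangent line at P: 8·(x − -2) + -24·(y − 2) = 0.
Expanding: 8*x - 24*y + 64 = 0.


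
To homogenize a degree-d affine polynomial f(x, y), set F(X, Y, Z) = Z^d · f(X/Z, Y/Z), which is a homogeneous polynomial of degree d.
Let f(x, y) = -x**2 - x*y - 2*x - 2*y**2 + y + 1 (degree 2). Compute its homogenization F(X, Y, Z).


F(X, Y, Z) = -X**2 - X*Y - 2*X*Z - 2*Y**2 + Y*Z + Z**2

deg(f) = 2.
Substitute x = X/Z, y = Y/Z into f, then multiply by Z^2.
  monomial -1·x^2·y^0 ↦ -1·X^2·Y^0·Z^0.
  monomial -1·x^1·y^1 ↦ -1·X^1·Y^1·Z^0.
  monomial -2·x^1·y^0 ↦ -2·X^1·Y^0·Z^1.
  monomial -2·x^0·y^2 ↦ -2·X^0·Y^2·Z^0.
  monomial 1·x^0·y^1 ↦ 1·X^0·Y^1·Z^1.
  monomial 1·x^0·y^0 ↦ 1·X^0·Y^0·Z^2.
Collecting: F(X, Y, Z) = -X**2 - X*Y - 2*X*Z - 2*Y**2 + Y*Z + Z**2.


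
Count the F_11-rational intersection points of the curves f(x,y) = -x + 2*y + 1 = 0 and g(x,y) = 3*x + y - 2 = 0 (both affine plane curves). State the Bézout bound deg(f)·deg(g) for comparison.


Common zeros: {(7, 3)}; count = 1; Bézout bound = 1.

deg(f) = 1, deg(g) = 1, so Bézout bound = 1.
Scan x ∈ F_11. For each x, list the y ∈ F_11 with f(x, y) ≡ 0 and those with g(x, y) ≡ 0 (mod 11); the common zeros in that column are the intersection.
  x = 0: f ≡ 0 at y ∈ {5}; g ≡ 0 at y ∈ {2}; common: ∅.
  x = 1: f ≡ 0 at y ∈ {0}; g ≡ 0 at y ∈ {10}; common: ∅.
  x = 2: f ≡ 0 at y ∈ {6}; g ≡ 0 at y ∈ {7}; common: ∅.
  x = 3: f ≡ 0 at y ∈ {1}; g ≡ 0 at y ∈ {4}; common: ∅.
  x = 4: f ≡ 0 at y ∈ {7}; g ≡ 0 at y ∈ {1}; common: ∅.
  x = 5: f ≡ 0 at y ∈ {2}; g ≡ 0 at y ∈ {9}; common: ∅.
  x = 6: f ≡ 0 at y ∈ {8}; g ≡ 0 at y ∈ {6}; common: ∅.
  x = 7: f ≡ 0 at y ∈ {3}; g ≡ 0 at y ∈ {3}; common: {3}.
  x = 8: f ≡ 0 at y ∈ {9}; g ≡ 0 at y ∈ {0}; common: ∅.
  x = 9: f ≡ 0 at y ∈ {4}; g ≡ 0 at y ∈ {8}; common: ∅.
  x = 10: f ≡ 0 at y ∈ {10}; g ≡ 0 at y ∈ {5}; common: ∅.
Collecting: common zeros = {(7, 3)}, so the count is 1.
Comparison with the Bézout bound: 1 ≤ 1 = deg(f)·deg(g), as expected for curves with no common component (the bound is attained).


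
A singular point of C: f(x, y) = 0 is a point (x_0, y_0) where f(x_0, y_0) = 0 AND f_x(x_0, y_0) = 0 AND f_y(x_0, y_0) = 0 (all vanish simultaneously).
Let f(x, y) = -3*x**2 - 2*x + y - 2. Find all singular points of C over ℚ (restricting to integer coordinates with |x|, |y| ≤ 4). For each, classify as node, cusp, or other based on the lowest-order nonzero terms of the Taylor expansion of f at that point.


No singular points in the scanned grid; C is smooth there.

Compute partial derivatives:
  f_x = -6*x - 2.
  f_y = 1.
f_y = 1 is a nonzero constant, so f_y never vanishes: no point (x, y) can satisfy f = f_x = f_y = 0. In particular no (x, y) ∈ {−4, ..., 4}² is singular; the curve is smooth.


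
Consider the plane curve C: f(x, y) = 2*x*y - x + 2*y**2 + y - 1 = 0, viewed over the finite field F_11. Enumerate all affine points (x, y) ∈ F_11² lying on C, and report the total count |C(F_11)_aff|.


Affine F_11-points: {(0, 6), (0, 10), (1, 6), (1, 9), (2, 6), (2, 8), (3, 6), (3, 7), (4, 6), (5, 5), (5, 6), (6, 4), (6, 6), (7, 3), (7, 6), (8, 2), (8, 6), (9, 1), (9, 6), (10, 0), (10, 6)}; count = 21.

For each of the 121 pairs (x, y) ∈ F_11², evaluate f(x, y) mod 11. Record the zeros.
  x = 0: [0↦10, 1↦2, 2↦9, 3↦9, 4↦2, 5↦10, 6↦0, 7↦5, 8↦3, 9↦5, 10↦0]  zeros at y ∈ {6, 10}
  x = 1: [0↦9, 1↦3, 2↦1, 3↦3, 4↦9, 5↦8, 6↦0, 7↦7, 8↦7, 9↦0, 10↦8]  zeros at y ∈ {6, 9}
  x = 2: [0↦8, 1↦4, 2↦4, 3↦8, 4↦5, 5↦6, 6↦0, 7↦9, 8↦0, 9↦6, 10↦5]  zeros at y ∈ {6, 8}
  x = 3: [0↦7, 1↦5, 2↦7, 3↦2, 4↦1, 5↦4, 6↦0, 7↦0, 8↦4, 9↦1, 10↦2]  zeros at y ∈ {6, 7}
  x = 4: [0↦6, 1↦6, 2↦10, 3↦7, 4↦8, 5↦2, 6↦0, 7↦2, 8↦8, 9↦7, 10↦10]  zeros at y ∈ {6}
  x = 5: [0↦5, 1↦7, 2↦2, 3↦1, 4↦4, 5↦0, 6↦0, 7↦4, 8↦1, 9↦2, 10↦7]  zeros at y ∈ {5, 6}
  x = 6: [0↦4, 1↦8, 2↦5, 3↦6, 4↦0, 5↦9, 6↦0, 7↦6, 8↦5, 9↦8, 10↦4]  zeros at y ∈ {4, 6}
  x = 7: [0↦3, 1↦9, 2↦8, 3↦0, 4↦7, 5↦7, 6↦0, 7↦8, 8↦9, 9↦3, 10↦1]  zeros at y ∈ {3, 6}
  x = 8: [0↦2, 1↦10, 2↦0, 3↦5, 4↦3, 5↦5, 6↦0, 7↦10, 8↦2, 9↦9, 10↦9]  zeros at y ∈ {2, 6}
  x = 9: [0↦1, 1↦0, 2↦3, 3↦10, 4↦10, 5↦3, 6↦0, 7↦1, 8↦6, 9↦4, 10↦6]  zeros at y ∈ {1, 6}
  x = 10: [0↦0, 1↦1, 2↦6, 3↦4, 4↦6, 5↦1, 6↦0, 7↦3, 8↦10, 9↦10, 10↦3]  zeros at y ∈ {0, 6}
Collecting zeros: affine points = {(0, 6), (0, 10), (1, 6), (1, 9), (2, 6), (2, 8), (3, 6), (3, 7), (4, 6), (5, 5), (5, 6), (6, 4), (6, 6), (7, 3), (7, 6), (8, 2), (8, 6), (9, 1), (9, 6), (10, 0), (10, 6)}.
Total count |C(F_11)_aff| = 21.


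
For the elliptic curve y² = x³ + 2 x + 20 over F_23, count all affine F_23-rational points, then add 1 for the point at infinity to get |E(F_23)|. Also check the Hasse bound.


Affine points = {(1, 0), (2, 3), (2, 20), (4, 0), (6, 8), (6, 15), (7, 3), (7, 20), (9, 10), (9, 13), (11, 4), (11, 19), (12, 1), (12, 22), (13, 9), (13, 14), (14, 3), (14, 20), (16, 10), (16, 13), (18, 0), (21, 10), (21, 13)}; affine count = 23; |E(F_23)| = 24.

Discriminant check: Δ ∝ 4a³ + 27b² = 4·2³ + 27·20² = 4·8 + 27·400 ≡ 22 (mod 23). Nonzero ⇒ E is nonsingular.
For each x ∈ F_23, compute rhs = x³ + 2·x + 20 mod 23, then count y ∈ F_23 with y² ≡ rhs.
  x = 0: rhs = 20, matching y values: none (0 points).
  x = 1: rhs = 0, matching y values: 0 (1 points).
  x = 2: rhs = 9, matching y values: 3, 20 (2 points).
  x = 3: rhs = 7, matching y values: none (0 points).
  x = 4: rhs = 0, matching y values: 0 (1 points).
  x = 5: rhs = 17, matching y values: none (0 points).
  x = 6: rhs = 18, matching y values: 8, 15 (2 points).
  x = 7: rhs = 9, matching y values: 3, 20 (2 points).
  x = 8: rhs = 19, matching y values: none (0 points).
  x = 9: rhs = 8, matching y values: 10, 13 (2 points).
  x = 10: rhs = 5, matching y values: none (0 points).
  x = 11: rhs = 16, matching y values: 4, 19 (2 points).
  x = 12: rhs = 1, matching y values: 1, 22 (2 points).
  x = 13: rhs = 12, matching y values: 9, 14 (2 points).
  x = 14: rhs = 9, matching y values: 3, 20 (2 points).
  x = 15: rhs = 21, matching y values: none (0 points).
  x = 16: rhs = 8, matching y values: 10, 13 (2 points).
  x = 17: rhs = 22, matching y values: none (0 points).
  x = 18: rhs = 0, matching y values: 0 (1 points).
  x = 19: rhs = 17, matching y values: none (0 points).
  x = 20: rhs = 10, matching y values: none (0 points).
  x = 21: rhs = 8, matching y values: 10, 13 (2 points).
  x = 22: rhs = 17, matching y values: none (0 points).
Total affine count: 23.
Full point count |E(F_23)| = 23 + 1 = 24.
Hasse bound: |24 − (23+1)| = |0| = 0 ≤ 2√23 ≈ 9.5917 ✓.


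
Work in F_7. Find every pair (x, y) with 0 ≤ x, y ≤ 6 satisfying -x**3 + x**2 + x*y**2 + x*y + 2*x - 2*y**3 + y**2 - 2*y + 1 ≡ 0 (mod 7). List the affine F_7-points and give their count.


Affine F_7-points: {(0, 4), (1, 2), (4, 3), (4, 5), (5, 6), (6, 2)}; count = 6.

For each of the 49 pairs (x, y) ∈ F_7², evaluate f(x, y) mod 7. Record the zeros.
  x = 0: [0↦1, 1↦5, 2↦6, 3↦6, 4↦0, 5↦4, 6↦6]  zeros at y ∈ {4}
  x = 1: [0↦3, 1↦2, 2↦0, 3↦6, 4↦1, 5↦1, 6↦1]  zeros at y ∈ {2}
  x = 2: [0↦1, 1↦2, 2↦4, 3↦2, 4↦5, 5↦1, 6↦6]  zeros at y ∈ ∅
  x = 3: [0↦3, 1↦6, 2↦5, 3↦2, 4↦6, 5↦5, 6↦1]  zeros at y ∈ ∅
  x = 4: [0↦3, 1↦1, 2↦4, 3↦0, 4↦5, 5↦0, 6↦1]  zeros at y ∈ {3, 5}
  x = 5: [0↦2, 1↦2, 2↦2, 3↦4, 4↦3, 5↦1, 6↦0]  zeros at y ∈ {6}
  x = 6: [0↦1, 1↦3, 2↦0, 3↦1, 4↦1, 5↦2, 6↦6]  zeros at y ∈ {2}
Collecting zeros: affine points = {(0, 4), (1, 2), (4, 3), (4, 5), (5, 6), (6, 2)}.
Total count |C(F_7)_aff| = 6.


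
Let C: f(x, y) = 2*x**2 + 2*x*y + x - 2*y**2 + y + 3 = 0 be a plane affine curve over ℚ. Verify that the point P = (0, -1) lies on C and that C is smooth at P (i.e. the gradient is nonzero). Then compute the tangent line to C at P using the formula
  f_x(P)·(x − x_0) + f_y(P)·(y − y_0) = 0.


Tangent line at P: -x + 5*y + 5 = 0.

Step 1: f(0, -1) = 0, so P lies on C.
Step 2: partial derivatives
  f_x(x, y) = 4*x + 2*y + 1, f_y(x, y) = 2*x - 4*y + 1.
  f_x(P) = -1, f_y(P) = 5 (gradient nonzero, so P is smooth).
Step 3: tangent line at P: -1·(x − 0) + 5·(y − -1) = 0.
Expanding: -x + 5*y + 5 = 0.


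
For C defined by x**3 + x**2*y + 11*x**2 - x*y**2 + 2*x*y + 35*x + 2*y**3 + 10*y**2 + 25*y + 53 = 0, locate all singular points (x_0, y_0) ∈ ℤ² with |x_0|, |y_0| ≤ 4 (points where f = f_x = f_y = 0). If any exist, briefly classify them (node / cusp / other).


Singular points: {(-3, -2)}; classification: cusp.

Compute partial derivatives:
  f_x = 3*x**2 + 2*x*y + 22*x - y**2 + 2*y + 35.
  f_y = x**2 - 2*x*y + 2*x + 6*y**2 + 20*y + 25.
Scan x_0 ∈ {−4, ..., 4}. For each x_0, f_y(x_0, y) is a polynomial in y; find its integer roots y ∈ {−4, ..., 4}, then test f_x and f at those candidates.
  x = -4: f_y(-4, y) = 6*y**2 + 28*y + 33; no integer root y with |y| ≤ 4.
  x = -3: f_y(-3, y) = 6*y**2 + 26*y + 28; vanishes at y ∈ {-2}. (-3, -2): f_x = 0, f = 0 — SINGULAR.
  x = -2: f_y(-2, y) = 6*y**2 + 24*y + 25; no integer root y with |y| ≤ 4.
  x = -1: f_y(-1, y) = 6*y**2 + 22*y + 24; no integer root y with |y| ≤ 4.
  x = 0: f_y(0, y) = 6*y**2 + 20*y + 25; no integer root y with |y| ≤ 4.
  x = 1: f_y(1, y) = 6*y**2 + 18*y + 28; no integer root y with |y| ≤ 4.
  x = 2: f_y(2, y) = 6*y**2 + 16*y + 33; no integer root y with |y| ≤ 4.
  x = 3: f_y(3, y) = 6*y**2 + 14*y + 40; no integer root y with |y| ≤ 4.
  x = 4: f_y(4, y) = 6*y**2 + 12*y + 49; no integer root y with |y| ≤ 4.
Only singular point on the grid: (-3, -2).
Classify: substitute x = -3 + u, y = -2 + v and expand: f = u**3 + u**2*v - u*v**2 + 2*v**3 + v**2.
No constant or linear terms (consistent with a singular point). Quadratic part: v**2. Cubic part: u**3 + u**2*v - u*v**2 + 2*v**3.
The quadratic part v**2 is a perfect square, so there is a single (double) tangent line v = 0, i.e. y = -2. Restricting the cubic part to that line (v = 0) leaves u**3 ≠ 0, so f is not divisible by v and the branch is v² ≈ -u**3 to lowest order — this is a cusp.
Classification: cusp.


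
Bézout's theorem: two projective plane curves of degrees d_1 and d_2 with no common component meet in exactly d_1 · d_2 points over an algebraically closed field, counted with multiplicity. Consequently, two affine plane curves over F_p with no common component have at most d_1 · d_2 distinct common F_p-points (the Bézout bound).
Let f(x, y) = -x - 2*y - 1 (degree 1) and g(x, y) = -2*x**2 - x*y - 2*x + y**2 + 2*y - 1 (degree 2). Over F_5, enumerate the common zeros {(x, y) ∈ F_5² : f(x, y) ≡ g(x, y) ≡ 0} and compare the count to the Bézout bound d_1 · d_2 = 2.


Common zeros: {(1, 4)}; count = 1; Bézout bound = 2.

deg(f) = 1, deg(g) = 2, so Bézout bound = 2.
Scan x ∈ F_5. For each x, list the y ∈ F_5 with f(x, y) ≡ 0 and those with g(x, y) ≡ 0 (mod 5); the common zeros in that column are the intersection.
  x = 0: f ≡ 0 at y ∈ {2}; g ≡ 0 at y ∈ ∅; common: ∅.
  x = 1: f ≡ 0 at y ∈ {4}; g ≡ 0 at y ∈ {0, 4}; common: {4}.
  x = 2: f ≡ 0 at y ∈ {1}; g ≡ 0 at y ∈ ∅; common: ∅.
  x = 3: f ≡ 0 at y ∈ {3}; g ≡ 0 at y ∈ {0, 1}; common: ∅.
  x = 4: f ≡ 0 at y ∈ {0}; g ≡ 0 at y ∈ ∅; common: ∅.
Collecting: common zeros = {(1, 4)}, so the count is 1.
Comparison with the Bézout bound: 1 ≤ 2 = deg(f)·deg(g), as expected for curves with no common component (the affine F_5-count falls short of the bound because intersections may lie at infinity, over extension fields, or carry multiplicity).


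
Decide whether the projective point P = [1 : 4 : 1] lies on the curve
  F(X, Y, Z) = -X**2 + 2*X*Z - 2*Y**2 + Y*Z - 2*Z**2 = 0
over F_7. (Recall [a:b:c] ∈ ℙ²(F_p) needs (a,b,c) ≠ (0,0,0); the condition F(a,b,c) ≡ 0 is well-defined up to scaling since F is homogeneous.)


F(1,4,1) ≡ 6 (mod 7); P is NOT on the curve.

Evaluate F(1, 4, 1) term-by-term (mod 7).
  -X**2 ↦ -1·1·1·1 = -1
  2*X*Z ↦ 2·1·1·1 = 2
  -2*Y**2 ↦ -2·1·16·1 = -32
  Y*Z ↦ 1·1·4·1 = 4
  -2*Z**2 ↦ -2·1·1·1 = -2
Sum: F(1, 4, 1) = (-1) + (2) + (-32) + (4) + (-2) = -29.
Reducing mod 7: -29 ≡ 6 (mod 7).
Since F(a, b, c) ≡ 6 ≠ 0 (mod 7), P does NOT lie on the curve.


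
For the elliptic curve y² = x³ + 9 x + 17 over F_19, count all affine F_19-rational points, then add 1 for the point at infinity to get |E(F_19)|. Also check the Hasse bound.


Affine points = {(0, 6), (0, 13), (2, 9), (2, 10), (5, 4), (5, 15), (7, 9), (7, 10), (10, 9), (10, 10), (16, 1), (16, 18), (18, 8), (18, 11)}; affine count = 14; |E(F_19)| = 15.

Discriminant check: Δ ∝ 4a³ + 27b² = 4·9³ + 27·17² = 4·729 + 27·289 ≡ 3 (mod 19). Nonzero ⇒ E is nonsingular.
For each x ∈ F_19, compute rhs = x³ + 9·x + 17 mod 19, then count y ∈ F_19 with y² ≡ rhs.
  x = 0: rhs = 17, matching y values: 6, 13 (2 points).
  x = 1: rhs = 8, matching y values: none (0 points).
  x = 2: rhs = 5, matching y values: 9, 10 (2 points).
  x = 3: rhs = 14, matching y values: none (0 points).
  x = 4: rhs = 3, matching y values: none (0 points).
  x = 5: rhs = 16, matching y values: 4, 15 (2 points).
  x = 6: rhs = 2, matching y values: none (0 points).
  x = 7: rhs = 5, matching y values: 9, 10 (2 points).
  x = 8: rhs = 12, matching y values: none (0 points).
  x = 9: rhs = 10, matching y values: none (0 points).
  x = 10: rhs = 5, matching y values: 9, 10 (2 points).
  x = 11: rhs = 3, matching y values: none (0 points).
  x = 12: rhs = 10, matching y values: none (0 points).
  x = 13: rhs = 13, matching y values: none (0 points).
  x = 14: rhs = 18, matching y values: none (0 points).
  x = 15: rhs = 12, matching y values: none (0 points).
  x = 16: rhs = 1, matching y values: 1, 18 (2 points).
  x = 17: rhs = 10, matching y values: none (0 points).
  x = 18: rhs = 7, matching y values: 8, 11 (2 points).
Total affine count: 14.
Full point count |E(F_19)| = 14 + 1 = 15.
Hasse bound: |15 − (19+1)| = |-5| = 5 ≤ 2√19 ≈ 8.7178 ✓.
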